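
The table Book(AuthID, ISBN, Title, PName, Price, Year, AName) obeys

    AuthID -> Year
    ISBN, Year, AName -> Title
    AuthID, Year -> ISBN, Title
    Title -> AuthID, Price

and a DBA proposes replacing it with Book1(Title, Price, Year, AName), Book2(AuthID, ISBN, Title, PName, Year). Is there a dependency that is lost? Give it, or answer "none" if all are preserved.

Check ISBN, Year, AName → Title: no single fragment contains all of {ISBN, Title, Year, AName}, and the restricted closure of {ISBN, Year, AName} across the fragments never reaches {Title}.
AuthID → Year is preserved.
AuthID, Year → ISBN, Title is preserved.
Title → AuthID, Price is preserved.

ISBN, Year, AName -> Title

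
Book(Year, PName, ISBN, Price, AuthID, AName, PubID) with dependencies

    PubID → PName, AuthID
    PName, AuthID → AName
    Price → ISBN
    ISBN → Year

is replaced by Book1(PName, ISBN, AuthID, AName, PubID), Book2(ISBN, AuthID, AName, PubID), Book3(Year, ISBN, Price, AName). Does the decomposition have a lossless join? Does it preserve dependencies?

Lossless test (chase): Rows 1 and 2 agree on PubID; apply PubID→PName, AuthID and equate their PName, AuthID entries. Rows 1 and 2 agree on ISBN; apply ISBN→Year and equate their Year entries. Rows 1 and 3 agree on ISBN; apply ISBN→Year and equate their Year entries. No row becomes fully distinguished — the join is lossy.
Dependency preservation: every FD's attributes lie within a single fragment, so each can be enforced locally — preserved.

lossy but dependency-preserving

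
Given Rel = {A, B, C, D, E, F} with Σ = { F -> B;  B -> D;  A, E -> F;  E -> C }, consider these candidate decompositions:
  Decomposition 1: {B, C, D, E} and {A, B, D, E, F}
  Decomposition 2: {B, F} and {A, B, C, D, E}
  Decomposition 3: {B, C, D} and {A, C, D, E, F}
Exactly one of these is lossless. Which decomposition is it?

Decomposition 1

Decomposition 1: common = {B, D, E}, closure = {B, C, D, E} → lossless.
Decomposition 2: common = {B}, closure = {B, D} → lossy.
Decomposition 3: common = {C, D}, closure = {C, D} → lossy.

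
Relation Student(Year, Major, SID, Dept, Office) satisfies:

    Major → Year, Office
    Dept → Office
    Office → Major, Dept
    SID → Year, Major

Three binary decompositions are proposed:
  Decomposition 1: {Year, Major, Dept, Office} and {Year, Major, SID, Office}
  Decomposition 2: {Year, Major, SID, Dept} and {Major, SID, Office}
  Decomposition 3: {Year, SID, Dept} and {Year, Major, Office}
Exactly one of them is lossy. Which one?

Decomposition 3

Decomposition 1: common = {Year, Major, Office}, closure = {Year, Major, Dept, Office} → lossless.
Decomposition 2: common = {Major, SID}, closure = {Year, Major, SID, Dept, Office} → lossless.
Decomposition 3: common = {Year}, closure = {Year} → lossy.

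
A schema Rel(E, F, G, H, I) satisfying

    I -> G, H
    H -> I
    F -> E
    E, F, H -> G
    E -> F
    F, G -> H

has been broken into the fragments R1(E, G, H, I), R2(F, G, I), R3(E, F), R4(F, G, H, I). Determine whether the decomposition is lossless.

Chase test. Columns are E, F, G, H, I; row i has aⱼ where attribute j ∈ Ri, else bᵢⱼ.
Initial tableau (one row per fragment):
  row 1: a1 b12 a3 a4 a5
  row 2: b21 a2 a3 b24 a5
  row 3: a1 a2 b33 b34 b35
  row 4: b41 a2 a3 a4 a5
Rows 1 and 2 agree on I; apply I→G, H and equate their G, H entries.
Rows 2 and 3 agree on F; apply F→E and equate their E entries.
Rows 2 and 4 agree on F; apply F→E and equate their E entries.
Rows 1 and 2 agree on E; apply E→F and equate their F entries.
Row 1 is now all distinguished symbols — the join is lossless.

Yes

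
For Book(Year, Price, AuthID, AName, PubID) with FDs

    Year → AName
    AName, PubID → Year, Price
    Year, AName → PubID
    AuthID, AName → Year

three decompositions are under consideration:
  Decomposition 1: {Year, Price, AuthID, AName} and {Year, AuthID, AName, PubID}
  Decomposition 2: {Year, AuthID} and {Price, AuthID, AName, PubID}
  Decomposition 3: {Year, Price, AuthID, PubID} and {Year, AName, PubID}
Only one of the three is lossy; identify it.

Decomposition 2

Decomposition 1: common = {Year, AuthID, AName}, closure = {Year, Price, AuthID, AName, PubID} → lossless.
Decomposition 2: common = {AuthID}, closure = {AuthID} → lossy.
Decomposition 3: common = {Year, PubID}, closure = {Year, Price, AName, PubID} → lossless.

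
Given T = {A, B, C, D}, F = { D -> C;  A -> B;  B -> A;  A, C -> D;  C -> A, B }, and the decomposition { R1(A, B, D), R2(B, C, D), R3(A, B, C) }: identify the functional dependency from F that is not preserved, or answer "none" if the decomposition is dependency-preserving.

none

D → C lies within R2.
A → B lies within R1.
B → A lies within R1.
A, C → D: restricted closure across fragments reaches D.
C → A, B lies within R3.
Every dependency is enforceable on the fragments, so the decomposition is dependency-preserving.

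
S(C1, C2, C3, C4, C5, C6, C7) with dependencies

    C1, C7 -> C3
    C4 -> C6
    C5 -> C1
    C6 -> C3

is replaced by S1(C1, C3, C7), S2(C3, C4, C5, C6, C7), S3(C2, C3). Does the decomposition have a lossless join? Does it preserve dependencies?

Lossless test (chase): applying each FD to every pair of rows produces no changes in the tableau, so no row becomes fully distinguished — the join is lossy.
Dependency preservation: the restricted closure of {C5} across the fragments never reaches {C1}, so C5 → C1 cannot be enforced without a join — not preserved.

lossy and not dependency-preserving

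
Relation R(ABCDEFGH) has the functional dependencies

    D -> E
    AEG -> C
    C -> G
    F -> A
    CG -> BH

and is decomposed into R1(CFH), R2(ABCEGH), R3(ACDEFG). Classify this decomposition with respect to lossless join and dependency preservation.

Lossless test (chase): Rows 1 and 2 agree on C; apply C→G and equate their G entries. Rows 1 and 3 agree on F; apply F→A and equate their A entries. Rows 1 and 2 agree on CG; apply CG→BH and equate their BH entries. Rows 1 and 3 agree on CG; apply CG→BH and equate their BH entries. Row 3 is now all distinguished symbols — the join is lossless.
Dependency preservation: every FD's attributes lie within a single fragment, so each can be enforced locally — preserved.

lossless and dependency-preserving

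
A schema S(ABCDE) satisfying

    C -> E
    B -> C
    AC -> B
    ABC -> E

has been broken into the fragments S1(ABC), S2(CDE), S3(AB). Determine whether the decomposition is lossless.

No

Chase test. Columns are ABCDE; row i has aⱼ where attribute j ∈ Si, else bᵢⱼ.
Initial tableau (one row per fragment):
  row 1: a1 a2 a3 b14 b15
  row 2: b21 b22 a3 a4 a5
  row 3: a1 a2 b33 b34 b35
Rows 1 and 2 agree on C; apply C→E and equate their E entries.
Rows 1 and 3 agree on B; apply B→C and equate their C entries.
Rows 1 and 3 agree on ABC; apply ABC→E and equate their E entries.
No row becomes fully distinguished — the join is lossy.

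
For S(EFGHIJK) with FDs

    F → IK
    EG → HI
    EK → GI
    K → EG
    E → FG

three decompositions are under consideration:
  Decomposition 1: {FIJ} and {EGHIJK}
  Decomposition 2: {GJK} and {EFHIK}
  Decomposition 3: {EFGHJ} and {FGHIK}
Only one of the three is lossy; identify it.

Decomposition 1

Decomposition 1: common = {IJ}, closure = {IJ} → lossy.
Decomposition 2: common = {K}, closure = {EFGHIK} → lossless.
Decomposition 3: common = {FGH}, closure = {EFGHIK} → lossless.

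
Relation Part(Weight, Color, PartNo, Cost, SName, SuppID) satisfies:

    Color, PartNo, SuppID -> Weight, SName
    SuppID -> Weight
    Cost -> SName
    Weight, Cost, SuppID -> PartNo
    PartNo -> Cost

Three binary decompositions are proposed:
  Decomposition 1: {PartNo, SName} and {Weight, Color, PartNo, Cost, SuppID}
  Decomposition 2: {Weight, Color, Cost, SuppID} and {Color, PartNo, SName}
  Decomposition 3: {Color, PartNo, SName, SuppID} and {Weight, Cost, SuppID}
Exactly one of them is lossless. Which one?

Decomposition 1

Decomposition 1: common = {PartNo}, closure = {PartNo, Cost, SName} → lossless.
Decomposition 2: common = {Color}, closure = {Color} → lossy.
Decomposition 3: common = {SuppID}, closure = {Weight, SuppID} → lossy.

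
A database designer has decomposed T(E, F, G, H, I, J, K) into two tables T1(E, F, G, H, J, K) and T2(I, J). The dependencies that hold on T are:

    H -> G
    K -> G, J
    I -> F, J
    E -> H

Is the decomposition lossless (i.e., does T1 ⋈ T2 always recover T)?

Common attributes: T1 ∩ T2 = {J}.
No dependency enlarges {J}, so (J)⁺ = {J}.
The closure contains neither all of T1 = {E, F, G, H, J, K} nor all of T2 = {I, J}, so the common attributes are not a superkey of either fragment. The join is lossy.

No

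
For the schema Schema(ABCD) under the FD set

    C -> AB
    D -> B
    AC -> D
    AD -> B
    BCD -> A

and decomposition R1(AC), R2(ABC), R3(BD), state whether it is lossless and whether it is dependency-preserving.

Lossless test (chase): Rows 1 and 2 agree on C; apply C→AB and equate their AB entries. Rows 1 and 2 agree on AC; apply AC→D and equate their D entries. No row becomes fully distinguished — the join is lossy.
Dependency preservation: the restricted closure of {AC} across the fragments never reaches {D}, so AC → D cannot be enforced without a join — not preserved.

lossy and not dependency-preserving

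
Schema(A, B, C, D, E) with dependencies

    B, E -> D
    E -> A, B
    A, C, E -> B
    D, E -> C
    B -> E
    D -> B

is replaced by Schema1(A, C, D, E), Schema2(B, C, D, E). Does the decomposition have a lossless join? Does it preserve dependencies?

lossless and dependency-preserving

Lossless test: (C, D, E)⁺ = {A, B, C, D, E}, which contains all of one fragment — lossless.
Dependency preservation: E → A, B; A, C, E → B are not contained in any single fragment, but the restricted closure of each left-hand side across the fragments still reaches the right-hand side; the remaining FDs each lie inside some fragment. All dependencies are preserved.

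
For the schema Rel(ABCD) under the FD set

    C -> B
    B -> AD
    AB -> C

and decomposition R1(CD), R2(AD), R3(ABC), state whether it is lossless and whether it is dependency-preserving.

Lossless test (chase): Rows 1 and 3 agree on C; apply C→B and equate their B entries. Rows 1 and 3 agree on B; apply B→AD and equate their AD entries. Row 1 is now all distinguished symbols — the join is lossless.
Dependency preservation: B → AD is not contained in any single fragment, but the restricted closure of its left-hand side across the fragments still reaches the right-hand side; the remaining FDs each lie inside some fragment. All dependencies are preserved.

lossless and dependency-preserving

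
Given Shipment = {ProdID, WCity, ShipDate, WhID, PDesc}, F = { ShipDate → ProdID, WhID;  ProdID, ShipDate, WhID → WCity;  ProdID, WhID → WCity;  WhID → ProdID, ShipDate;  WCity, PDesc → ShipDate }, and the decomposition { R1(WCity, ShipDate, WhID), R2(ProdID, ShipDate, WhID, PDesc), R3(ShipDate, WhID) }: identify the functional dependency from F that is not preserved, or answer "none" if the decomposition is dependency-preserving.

Check WCity, PDesc → ShipDate: no single fragment contains all of {WCity, ShipDate, PDesc}, and the restricted closure of {WCity, PDesc} across the fragments never reaches {ShipDate}.
ShipDate → ProdID, WhID is preserved.
ProdID, ShipDate, WhID → WCity is preserved.
ProdID, WhID → WCity is preserved.
WhID → ProdID, ShipDate is preserved.

WCity, PDesc → ShipDate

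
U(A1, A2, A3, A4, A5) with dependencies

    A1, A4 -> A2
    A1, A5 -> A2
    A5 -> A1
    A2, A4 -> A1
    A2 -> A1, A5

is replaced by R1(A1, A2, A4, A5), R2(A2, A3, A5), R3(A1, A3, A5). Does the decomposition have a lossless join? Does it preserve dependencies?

lossy but dependency-preserving

Lossless test (chase): Rows 1 and 3 agree on A1, A5; apply A1, A5→A2 and equate their A2 entries. Rows 1 and 2 agree on A5; apply A5→A1 and equate their A1 entries. No row becomes fully distinguished — the join is lossy.
Dependency preservation: every FD's attributes lie within a single fragment, so each can be enforced locally — preserved.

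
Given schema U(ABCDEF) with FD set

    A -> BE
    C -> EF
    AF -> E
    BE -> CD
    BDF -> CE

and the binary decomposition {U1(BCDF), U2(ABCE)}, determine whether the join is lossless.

Yes

Common attributes: U1 ∩ U2 = {BC}.
Closure of {BC}: C → EF applies, adding EF; BE → CD applies, adding D. So (BC)⁺ = {BCDEF}.
This closure contains every attribute of U1, so U1 ∩ U2 → U1. The join is lossless.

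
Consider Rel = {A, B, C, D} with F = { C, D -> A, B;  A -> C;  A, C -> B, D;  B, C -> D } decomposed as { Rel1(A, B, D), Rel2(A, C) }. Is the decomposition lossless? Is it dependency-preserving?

Lossless test: (A)⁺ = {A, B, C, D}, which contains all of one fragment — lossless.
Dependency preservation: the restricted closure of {C, D} across the fragments never reaches {A, B}, so C, D → A, B cannot be enforced without a join — not preserved.

lossless but not dependency-preserving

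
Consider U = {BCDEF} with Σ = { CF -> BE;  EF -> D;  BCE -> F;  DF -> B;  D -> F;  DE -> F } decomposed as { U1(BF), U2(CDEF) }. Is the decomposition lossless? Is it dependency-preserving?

lossy and not dependency-preserving

Lossless test: (F)⁺ = {F}, which is a superkey of neither fragment — lossy.
Dependency preservation: the restricted closure of {CF} across the fragments never reaches {BE}, so CF → BE cannot be enforced without a join — not preserved.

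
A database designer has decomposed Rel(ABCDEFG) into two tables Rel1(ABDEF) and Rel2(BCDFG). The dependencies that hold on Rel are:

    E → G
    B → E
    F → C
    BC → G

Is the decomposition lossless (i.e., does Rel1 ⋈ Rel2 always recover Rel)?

Yes

Common attributes: Rel1 ∩ Rel2 = {BDF}.
Closure of {BDF}: B → E applies, adding E; F → C applies, adding C; BC → G applies, adding G. So (BDF)⁺ = {BCDEFG}.
This closure contains every attribute of Rel2, so Rel1 ∩ Rel2 → Rel2. The join is lossless.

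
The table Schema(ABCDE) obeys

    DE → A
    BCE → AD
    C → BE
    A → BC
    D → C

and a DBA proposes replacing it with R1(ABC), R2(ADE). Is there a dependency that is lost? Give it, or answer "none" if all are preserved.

DE → A lies within R2.
BCE → AD: restricted closure across fragments reaches AD.
C → BE: restricted closure across fragments reaches BE.
A → BC lies within R1.
D → C: restricted closure across fragments reaches C.
Every dependency is enforceable on the fragments, so the decomposition is dependency-preserving.

none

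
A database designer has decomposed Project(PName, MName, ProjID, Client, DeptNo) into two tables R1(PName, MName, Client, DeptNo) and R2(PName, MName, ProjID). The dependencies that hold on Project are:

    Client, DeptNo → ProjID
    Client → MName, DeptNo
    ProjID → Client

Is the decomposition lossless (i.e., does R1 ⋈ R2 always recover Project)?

No

Common attributes: R1 ∩ R2 = {PName, MName}.
No dependency enlarges {PName, MName}, so (PName, MName)⁺ = {PName, MName}.
The closure contains neither all of R1 = {PName, MName, Client, DeptNo} nor all of R2 = {PName, MName, ProjID}, so the common attributes are not a superkey of either fragment. The join is lossy.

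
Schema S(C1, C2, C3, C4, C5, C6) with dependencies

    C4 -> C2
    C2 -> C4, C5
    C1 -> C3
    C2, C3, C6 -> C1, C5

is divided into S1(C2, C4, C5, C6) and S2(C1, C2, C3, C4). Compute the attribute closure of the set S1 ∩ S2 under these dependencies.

S1 ∩ S2 = {C2, C4}.
C2 → C4, C5 applies, adding C5
Closure: {C2, C4, C5}.

C2, C4, C5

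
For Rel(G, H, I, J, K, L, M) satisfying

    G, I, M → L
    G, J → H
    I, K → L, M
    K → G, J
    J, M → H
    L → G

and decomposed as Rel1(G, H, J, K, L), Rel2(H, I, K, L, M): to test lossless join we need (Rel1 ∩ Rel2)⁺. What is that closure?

G, H, J, K, L

Rel1 ∩ Rel2 = {H, K, L}.
K → G, J applies, adding G, J
Closure: {G, H, J, K, L}.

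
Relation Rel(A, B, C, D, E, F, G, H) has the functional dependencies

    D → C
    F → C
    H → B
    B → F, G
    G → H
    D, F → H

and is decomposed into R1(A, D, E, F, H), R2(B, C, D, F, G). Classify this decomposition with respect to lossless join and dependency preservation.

Lossless test: (D, F)⁺ = {B, C, D, F, G, H}, which contains all of one fragment — lossless.
Dependency preservation: the restricted closure of {H} across the fragments never reaches {B}, so H → B cannot be enforced without a join — not preserved.

lossless but not dependency-preserving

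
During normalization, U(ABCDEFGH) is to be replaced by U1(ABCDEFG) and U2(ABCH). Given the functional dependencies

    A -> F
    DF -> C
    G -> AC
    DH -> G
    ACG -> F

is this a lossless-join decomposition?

Common attributes: U1 ∩ U2 = {ABC}.
Closure of {ABC}: A → F applies, adding F. So (ABC)⁺ = {ABCF}.
The closure contains neither all of U1 = {ABCDEFG} nor all of U2 = {ABCH}, so the common attributes are not a superkey of either fragment. The join is lossy.

No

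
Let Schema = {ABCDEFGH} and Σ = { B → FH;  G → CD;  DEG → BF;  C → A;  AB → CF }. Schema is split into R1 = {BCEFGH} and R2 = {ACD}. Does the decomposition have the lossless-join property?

Common attributes: R1 ∩ R2 = {C}.
Closure of {C}: C → A applies, adding A. So (C)⁺ = {AC}.
The closure contains neither all of R1 = {BCEFGH} nor all of R2 = {ACD}, so the common attributes are not a superkey of either fragment. The join is lossy.

No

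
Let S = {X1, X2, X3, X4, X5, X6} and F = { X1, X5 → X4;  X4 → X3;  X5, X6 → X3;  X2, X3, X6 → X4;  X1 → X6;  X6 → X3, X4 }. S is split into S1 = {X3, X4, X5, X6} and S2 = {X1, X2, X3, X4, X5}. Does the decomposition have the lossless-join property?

Common attributes: S1 ∩ S2 = {X3, X4, X5}.
No dependency enlarges {X3, X4, X5}, so (X3, X4, X5)⁺ = {X3, X4, X5}.
The closure contains neither all of S1 = {X3, X4, X5, X6} nor all of S2 = {X1, X2, X3, X4, X5}, so the common attributes are not a superkey of either fragment. The join is lossy.

No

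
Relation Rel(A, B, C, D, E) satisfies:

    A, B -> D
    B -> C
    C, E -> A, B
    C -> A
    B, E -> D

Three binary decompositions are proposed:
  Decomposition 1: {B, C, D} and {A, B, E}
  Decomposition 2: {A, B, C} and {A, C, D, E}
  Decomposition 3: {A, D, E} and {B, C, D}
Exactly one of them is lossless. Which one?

Decomposition 1: common = {B}, closure = {A, B, C, D} → lossless.
Decomposition 2: common = {A, C}, closure = {A, C} → lossy.
Decomposition 3: common = {D}, closure = {D} → lossy.

Decomposition 1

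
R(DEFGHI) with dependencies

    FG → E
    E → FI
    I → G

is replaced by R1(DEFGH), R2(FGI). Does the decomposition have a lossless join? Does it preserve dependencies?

Lossless test: (FG)⁺ = {EFGI}, which contains all of one fragment — lossless.
Dependency preservation: E → FI is not contained in any single fragment, but the restricted closure of its left-hand side across the fragments still reaches the right-hand side; the remaining FDs each lie inside some fragment. All dependencies are preserved.

lossless and dependency-preserving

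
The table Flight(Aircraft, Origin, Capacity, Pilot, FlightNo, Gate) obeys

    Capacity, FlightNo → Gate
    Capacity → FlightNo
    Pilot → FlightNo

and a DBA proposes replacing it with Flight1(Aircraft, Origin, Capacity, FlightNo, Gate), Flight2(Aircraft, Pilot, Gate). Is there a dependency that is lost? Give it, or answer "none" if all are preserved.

Check Pilot → FlightNo: no single fragment contains all of {Pilot, FlightNo}, and the restricted closure of {Pilot} across the fragments never reaches {FlightNo}.
Capacity, FlightNo → Gate is preserved.
Capacity → FlightNo is preserved.

Pilot → FlightNo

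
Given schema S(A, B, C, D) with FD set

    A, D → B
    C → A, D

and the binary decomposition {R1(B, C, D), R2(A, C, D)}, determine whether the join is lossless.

Yes

Common attributes: R1 ∩ R2 = {C, D}.
Closure of {C, D}: C → A, D applies, adding A; A, D → B applies, adding B. So (C, D)⁺ = {A, B, C, D}.
This closure contains every attribute of R1, so R1 ∩ R2 → R1. The join is lossless.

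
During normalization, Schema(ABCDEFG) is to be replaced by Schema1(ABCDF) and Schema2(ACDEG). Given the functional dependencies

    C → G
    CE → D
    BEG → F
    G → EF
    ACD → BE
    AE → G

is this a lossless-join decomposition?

Yes

Common attributes: Schema1 ∩ Schema2 = {ACD}.
Closure of {ACD}: C → G applies, adding G; G → EF applies, adding EF; ACD → BE applies, adding B. So (ACD)⁺ = {ABCDEFG}.
This closure contains every attribute of Schema1, so Schema1 ∩ Schema2 → Schema1. The join is lossless.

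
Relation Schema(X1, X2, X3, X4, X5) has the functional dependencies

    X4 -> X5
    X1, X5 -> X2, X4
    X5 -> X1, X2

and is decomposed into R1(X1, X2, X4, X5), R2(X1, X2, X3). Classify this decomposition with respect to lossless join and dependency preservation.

lossy but dependency-preserving

Lossless test: (X1, X2)⁺ = {X1, X2}, which is a superkey of neither fragment — lossy.
Dependency preservation: every FD's attributes lie within a single fragment, so each can be enforced locally — preserved.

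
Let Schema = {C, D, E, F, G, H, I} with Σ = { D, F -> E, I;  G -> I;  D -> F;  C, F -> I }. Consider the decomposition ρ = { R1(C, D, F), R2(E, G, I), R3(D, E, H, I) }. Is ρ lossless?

Chase test. Columns are C, D, E, F, G, H, I; row i has aⱼ where attribute j ∈ Ri, else bᵢⱼ.
Initial tableau (one row per fragment):
  row 1: a1 a2 b13 a4 b15 b16 b17
  row 2: b21 b22 a3 b24 a5 b26 a7
  row 3: b31 a2 a3 b34 b35 a6 a7
Rows 1 and 3 agree on D; apply D→F and equate their F entries.
Rows 1 and 3 agree on D, F; apply D, F→E, I and equate their E, I entries.
No row becomes fully distinguished — the join is lossy.

No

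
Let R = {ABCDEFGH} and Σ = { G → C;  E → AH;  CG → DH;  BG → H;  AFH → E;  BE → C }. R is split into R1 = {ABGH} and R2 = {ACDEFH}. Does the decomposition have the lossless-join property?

No

Common attributes: R1 ∩ R2 = {AH}.
No dependency enlarges {AH}, so (AH)⁺ = {AH}.
The closure contains neither all of R1 = {ABGH} nor all of R2 = {ACDEFH}, so the common attributes are not a superkey of either fragment. The join is lossy.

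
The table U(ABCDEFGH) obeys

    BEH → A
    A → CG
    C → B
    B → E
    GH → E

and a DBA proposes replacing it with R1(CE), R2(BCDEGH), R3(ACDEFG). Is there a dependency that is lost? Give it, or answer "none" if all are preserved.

BEH → A

Check BEH → A: no single fragment contains all of {ABEH}, and the restricted closure of {BEH} across the fragments never reaches {A}.
A → CG is preserved.
C → B is preserved.
B → E is preserved.
GH → E is preserved.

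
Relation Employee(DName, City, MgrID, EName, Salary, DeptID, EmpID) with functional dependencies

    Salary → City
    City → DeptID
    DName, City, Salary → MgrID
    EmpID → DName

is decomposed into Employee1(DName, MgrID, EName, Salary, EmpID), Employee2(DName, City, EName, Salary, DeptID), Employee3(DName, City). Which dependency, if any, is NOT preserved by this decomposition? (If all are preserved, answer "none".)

none

Salary → City lies within Employee2.
City → DeptID lies within Employee2.
DName, City, Salary → MgrID: restricted closure across fragments reaches MgrID.
EmpID → DName lies within Employee1.
Every dependency is enforceable on the fragments, so the decomposition is dependency-preserving.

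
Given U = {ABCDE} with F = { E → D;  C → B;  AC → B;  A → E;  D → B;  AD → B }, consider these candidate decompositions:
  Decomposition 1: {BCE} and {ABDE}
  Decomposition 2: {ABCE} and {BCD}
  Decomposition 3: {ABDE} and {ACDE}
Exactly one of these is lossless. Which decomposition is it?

Decomposition 1: common = {BE}, closure = {BDE} → lossy.
Decomposition 2: common = {BC}, closure = {BC} → lossy.
Decomposition 3: common = {ADE}, closure = {ABDE} → lossless.

Decomposition 3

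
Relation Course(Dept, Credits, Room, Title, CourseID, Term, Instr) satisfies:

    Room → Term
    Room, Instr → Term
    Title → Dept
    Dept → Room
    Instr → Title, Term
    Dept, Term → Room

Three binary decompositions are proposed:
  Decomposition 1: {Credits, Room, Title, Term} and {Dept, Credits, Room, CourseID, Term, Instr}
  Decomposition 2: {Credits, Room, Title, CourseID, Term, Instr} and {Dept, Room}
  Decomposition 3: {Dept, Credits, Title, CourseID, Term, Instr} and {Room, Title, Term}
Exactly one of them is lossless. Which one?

Decomposition 3

Decomposition 1: common = {Credits, Room, Term}, closure = {Credits, Room, Term} → lossy.
Decomposition 2: common = {Room}, closure = {Room, Term} → lossy.
Decomposition 3: common = {Title, Term}, closure = {Dept, Room, Title, Term} → lossless.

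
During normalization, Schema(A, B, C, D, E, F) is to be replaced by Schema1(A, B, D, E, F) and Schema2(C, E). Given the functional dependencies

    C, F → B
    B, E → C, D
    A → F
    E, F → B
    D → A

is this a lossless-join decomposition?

No

Common attributes: Schema1 ∩ Schema2 = {E}.
No dependency enlarges {E}, so (E)⁺ = {E}.
The closure contains neither all of Schema1 = {A, B, D, E, F} nor all of Schema2 = {C, E}, so the common attributes are not a superkey of either fragment. The join is lossy.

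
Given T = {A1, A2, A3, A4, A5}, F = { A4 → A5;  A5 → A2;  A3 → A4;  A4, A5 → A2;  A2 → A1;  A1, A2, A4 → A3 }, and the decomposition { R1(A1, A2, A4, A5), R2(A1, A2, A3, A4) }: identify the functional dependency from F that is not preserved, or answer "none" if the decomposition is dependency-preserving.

none

A4 → A5 lies within R1.
A5 → A2 lies within R1.
A3 → A4 lies within R2.
A4, A5 → A2 lies within R1.
A2 → A1 lies within R1.
A1, A2, A4 → A3 lies within R2.
Every dependency is enforceable on the fragments, so the decomposition is dependency-preserving.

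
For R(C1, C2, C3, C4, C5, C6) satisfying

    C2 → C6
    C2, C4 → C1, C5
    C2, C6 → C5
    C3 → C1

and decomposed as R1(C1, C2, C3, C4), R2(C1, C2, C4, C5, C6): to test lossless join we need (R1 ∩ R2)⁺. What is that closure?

C1, C2, C4, C5, C6

R1 ∩ R2 = {C1, C2, C4}.
C2 → C6 applies, adding C6
C2, C4 → C1, C5 applies, adding C5
Closure: {C1, C2, C4, C5, C6}.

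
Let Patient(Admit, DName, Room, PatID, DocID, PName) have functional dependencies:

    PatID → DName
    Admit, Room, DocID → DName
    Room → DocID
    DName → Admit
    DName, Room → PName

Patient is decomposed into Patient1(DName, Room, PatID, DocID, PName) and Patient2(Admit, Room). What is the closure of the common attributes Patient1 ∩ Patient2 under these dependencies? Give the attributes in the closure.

Room, DocID

Patient1 ∩ Patient2 = {Room}.
Room → DocID applies, adding DocID
Closure: {Room, DocID}.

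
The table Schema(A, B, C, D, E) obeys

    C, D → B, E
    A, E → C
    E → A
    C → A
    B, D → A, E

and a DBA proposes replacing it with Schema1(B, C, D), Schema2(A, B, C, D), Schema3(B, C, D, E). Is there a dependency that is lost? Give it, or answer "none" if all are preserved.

none

C, D → B, E lies within Schema3.
A, E → C: restricted closure across fragments reaches C.
E → A: restricted closure across fragments reaches A.
C → A lies within Schema2.
B, D → A, E: restricted closure across fragments reaches A, E.
Every dependency is enforceable on the fragments, so the decomposition is dependency-preserving.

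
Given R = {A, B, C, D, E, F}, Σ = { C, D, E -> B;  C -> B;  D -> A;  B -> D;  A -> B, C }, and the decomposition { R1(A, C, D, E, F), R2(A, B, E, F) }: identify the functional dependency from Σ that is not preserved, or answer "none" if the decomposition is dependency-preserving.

C, D, E → B: restricted closure across fragments reaches B.
C → B: restricted closure across fragments reaches B.
D → A lies within R1.
B → D: restricted closure across fragments reaches D.
A → B, C: restricted closure across fragments reaches B, C.
Every dependency is enforceable on the fragments, so the decomposition is dependency-preserving.

none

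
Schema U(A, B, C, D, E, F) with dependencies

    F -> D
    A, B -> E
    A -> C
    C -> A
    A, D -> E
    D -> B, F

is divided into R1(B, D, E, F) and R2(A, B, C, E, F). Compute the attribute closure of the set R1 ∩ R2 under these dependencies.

R1 ∩ R2 = {B, E, F}.
F → D applies, adding D
Closure: {B, D, E, F}.

B, D, E, F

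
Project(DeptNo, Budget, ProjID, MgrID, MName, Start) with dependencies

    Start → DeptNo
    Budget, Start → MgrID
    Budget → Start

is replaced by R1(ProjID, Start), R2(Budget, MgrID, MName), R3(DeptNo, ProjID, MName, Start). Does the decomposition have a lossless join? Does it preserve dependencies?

lossy and not dependency-preserving

Lossless test (chase): Rows 1 and 3 agree on Start; apply Start→DeptNo and equate their DeptNo entries. No row becomes fully distinguished — the join is lossy.
Dependency preservation: the restricted closure of {Budget} across the fragments never reaches {Start}, so Budget → Start cannot be enforced without a join — not preserved.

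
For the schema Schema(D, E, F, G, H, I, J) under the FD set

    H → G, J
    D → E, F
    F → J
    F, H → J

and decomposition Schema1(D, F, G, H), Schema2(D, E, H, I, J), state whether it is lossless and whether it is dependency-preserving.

Lossless test: (D, H)⁺ = {D, E, F, G, H, J}, which contains all of one fragment — lossless.
Dependency preservation: the restricted closure of {F} across the fragments never reaches {J}, so F → J cannot be enforced without a join — not preserved.

lossless but not dependency-preserving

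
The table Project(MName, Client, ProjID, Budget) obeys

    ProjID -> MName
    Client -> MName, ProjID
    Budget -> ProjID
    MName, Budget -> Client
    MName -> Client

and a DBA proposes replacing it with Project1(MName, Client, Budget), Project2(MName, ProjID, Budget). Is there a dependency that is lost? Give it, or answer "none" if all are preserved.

none

ProjID → MName lies within Project2.
Client → MName, ProjID: restricted closure across fragments reaches MName, ProjID.
Budget → ProjID lies within Project2.
MName, Budget → Client lies within Project1.
MName → Client lies within Project1.
Every dependency is enforceable on the fragments, so the decomposition is dependency-preserving.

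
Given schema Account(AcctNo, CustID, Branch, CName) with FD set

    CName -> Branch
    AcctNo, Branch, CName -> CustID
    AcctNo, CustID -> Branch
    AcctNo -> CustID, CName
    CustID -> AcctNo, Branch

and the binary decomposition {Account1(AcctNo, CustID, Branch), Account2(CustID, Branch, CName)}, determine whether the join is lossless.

Yes

Common attributes: Account1 ∩ Account2 = {CustID, Branch}.
Closure of {CustID, Branch}: CustID → AcctNo, Branch applies, adding AcctNo; AcctNo → CustID, CName applies, adding CName. So (CustID, Branch)⁺ = {AcctNo, CustID, Branch, CName}.
This closure contains every attribute of Account1, so Account1 ∩ Account2 → Account1. The join is lossless.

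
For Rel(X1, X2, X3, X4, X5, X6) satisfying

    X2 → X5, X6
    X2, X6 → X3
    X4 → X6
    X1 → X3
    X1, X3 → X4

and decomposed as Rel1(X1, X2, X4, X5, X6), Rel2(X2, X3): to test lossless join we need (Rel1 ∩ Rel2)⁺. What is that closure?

Rel1 ∩ Rel2 = {X2}.
X2 → X5, X6 applies, adding X5, X6
X2, X6 → X3 applies, adding X3
Closure: {X2, X3, X5, X6}.

X2, X3, X5, X6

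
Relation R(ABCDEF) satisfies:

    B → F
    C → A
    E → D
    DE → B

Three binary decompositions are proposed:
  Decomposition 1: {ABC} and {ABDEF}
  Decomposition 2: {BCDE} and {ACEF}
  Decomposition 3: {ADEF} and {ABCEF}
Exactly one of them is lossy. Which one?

Decomposition 1

Decomposition 1: common = {AB}, closure = {ABF} → lossy.
Decomposition 2: common = {CE}, closure = {ABCDEF} → lossless.
Decomposition 3: common = {AEF}, closure = {ABDEF} → lossless.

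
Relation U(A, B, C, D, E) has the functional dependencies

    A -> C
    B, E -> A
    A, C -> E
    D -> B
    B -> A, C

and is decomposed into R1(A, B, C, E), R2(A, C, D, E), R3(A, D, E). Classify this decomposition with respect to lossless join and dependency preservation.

Lossless test (chase): Rows 1 and 3 agree on A; apply A→C and equate their C entries. Rows 2 and 3 agree on D; apply D→B and equate their B entries. No row becomes fully distinguished — the join is lossy.
Dependency preservation: the restricted closure of {D} across the fragments never reaches {B}, so D → B cannot be enforced without a join — not preserved.

lossy and not dependency-preserving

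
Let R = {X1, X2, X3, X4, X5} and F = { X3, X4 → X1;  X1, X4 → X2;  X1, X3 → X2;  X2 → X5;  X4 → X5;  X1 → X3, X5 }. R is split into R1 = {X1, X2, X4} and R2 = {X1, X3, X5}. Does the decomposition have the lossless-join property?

Yes

Common attributes: R1 ∩ R2 = {X1}.
Closure of {X1}: X1 → X3, X5 applies, adding X3, X5; X1, X3 → X2 applies, adding X2. So (X1)⁺ = {X1, X2, X3, X5}.
This closure contains every attribute of R2, so R1 ∩ R2 → R2. The join is lossless.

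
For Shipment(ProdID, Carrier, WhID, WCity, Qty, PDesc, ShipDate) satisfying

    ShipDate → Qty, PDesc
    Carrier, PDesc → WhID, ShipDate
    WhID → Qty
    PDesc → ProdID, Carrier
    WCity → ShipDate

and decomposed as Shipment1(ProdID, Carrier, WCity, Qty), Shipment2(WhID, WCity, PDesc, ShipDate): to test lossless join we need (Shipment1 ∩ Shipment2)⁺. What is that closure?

ProdID, Carrier, WhID, WCity, Qty, PDesc, ShipDate

Shipment1 ∩ Shipment2 = {WCity}.
WCity → ShipDate applies, adding ShipDate
ShipDate → Qty, PDesc applies, adding Qty, PDesc
PDesc → ProdID, Carrier applies, adding ProdID, Carrier
Carrier, PDesc → WhID, ShipDate applies, adding WhID
Closure: {ProdID, Carrier, WhID, WCity, Qty, PDesc, ShipDate}.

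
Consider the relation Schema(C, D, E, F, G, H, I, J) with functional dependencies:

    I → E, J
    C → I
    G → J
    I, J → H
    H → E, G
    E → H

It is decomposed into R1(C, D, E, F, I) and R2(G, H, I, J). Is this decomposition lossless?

Common attributes: R1 ∩ R2 = {I}.
Closure of {I}: I → E, J applies, adding E, J; I, J → H applies, adding H; H → E, G applies, adding G. So (I)⁺ = {E, G, H, I, J}.
This closure contains every attribute of R2, so R1 ∩ R2 → R2. The join is lossless.

Yes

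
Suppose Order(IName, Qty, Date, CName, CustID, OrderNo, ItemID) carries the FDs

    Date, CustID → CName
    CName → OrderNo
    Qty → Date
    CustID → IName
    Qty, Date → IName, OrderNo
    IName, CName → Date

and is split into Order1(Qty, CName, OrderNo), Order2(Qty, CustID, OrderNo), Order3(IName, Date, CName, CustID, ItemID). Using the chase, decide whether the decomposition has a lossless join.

Chase test. Columns are IName, Qty, Date, CName, CustID, OrderNo, ItemID; row i has aⱼ where attribute j ∈ Orderi, else bᵢⱼ.
Initial tableau (one row per fragment):
  row 1: b11 a2 b13 a4 b15 a6 b17
  row 2: b21 a2 b23 b24 a5 a6 b27
  row 3: a1 b32 a3 a4 a5 b36 a7
Rows 1 and 3 agree on CName; apply CName→OrderNo and equate their OrderNo entries.
Rows 1 and 2 agree on Qty; apply Qty→Date and equate their Date entries.
Rows 2 and 3 agree on CustID; apply CustID→IName and equate their IName entries.
Rows 1 and 2 agree on Qty, Date; apply Qty, Date→IName, OrderNo and equate their IName, OrderNo entries.
Rows 1 and 3 agree on IName, CName; apply IName, CName→Date and equate their Date entries.
Rows 2 and 3 agree on Date, CustID; apply Date, CustID→CName and equate their CName entries.
No row becomes fully distinguished — the join is lossy.

No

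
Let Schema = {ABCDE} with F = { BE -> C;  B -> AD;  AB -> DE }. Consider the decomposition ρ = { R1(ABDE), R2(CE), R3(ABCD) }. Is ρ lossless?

Chase test. Columns are ABCDE; row i has aⱼ where attribute j ∈ Ri, else bᵢⱼ.
Initial tableau (one row per fragment):
  row 1: a1 a2 b13 a4 a5
  row 2: b21 b22 a3 b24 a5
  row 3: a1 a2 a3 a4 b35
Rows 1 and 3 agree on AB; apply AB→DE and equate their DE entries.
Rows 1 and 3 agree on BE; apply BE→C and equate their C entries.
Row 1 is now all distinguished symbols — the join is lossless.

Yes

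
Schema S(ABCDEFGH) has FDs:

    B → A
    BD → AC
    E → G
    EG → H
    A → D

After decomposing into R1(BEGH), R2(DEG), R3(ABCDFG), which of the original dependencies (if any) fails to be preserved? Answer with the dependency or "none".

none

B → A lies within R3.
BD → AC lies within R3.
E → G lies within R1.
EG → H lies within R1.
A → D lies within R3.
Every dependency is enforceable on the fragments, so the decomposition is dependency-preserving.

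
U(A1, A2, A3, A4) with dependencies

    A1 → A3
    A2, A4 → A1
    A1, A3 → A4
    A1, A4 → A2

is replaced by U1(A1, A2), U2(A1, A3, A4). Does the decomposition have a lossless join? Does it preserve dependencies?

Lossless test: (A1)⁺ = {A1, A2, A3, A4}, which contains all of one fragment — lossless.
Dependency preservation: the restricted closure of {A2, A4} across the fragments never reaches {A1}, so A2, A4 → A1 cannot be enforced without a join — not preserved.

lossless but not dependency-preserving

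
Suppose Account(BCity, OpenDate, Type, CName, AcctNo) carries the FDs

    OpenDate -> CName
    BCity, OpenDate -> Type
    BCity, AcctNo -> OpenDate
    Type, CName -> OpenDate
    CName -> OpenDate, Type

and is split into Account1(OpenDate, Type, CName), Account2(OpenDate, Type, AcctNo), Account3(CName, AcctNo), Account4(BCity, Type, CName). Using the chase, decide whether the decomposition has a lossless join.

No

Chase test. Columns are BCity, OpenDate, Type, CName, AcctNo; row i has aⱼ where attribute j ∈ Accounti, else bᵢⱼ.
Initial tableau (one row per fragment):
  row 1: b11 a2 a3 a4 b15
  row 2: b21 a2 a3 b24 a5
  row 3: b31 b32 b33 a4 a5
  row 4: a1 b42 a3 a4 b45
Rows 1 and 2 agree on OpenDate; apply OpenDate→CName and equate their CName entries.
Rows 1 and 4 agree on Type, CName; apply Type, CName→OpenDate and equate their OpenDate entries.
Rows 1 and 3 agree on CName; apply CName→OpenDate, Type and equate their OpenDate, Type entries.
No row becomes fully distinguished — the join is lossy.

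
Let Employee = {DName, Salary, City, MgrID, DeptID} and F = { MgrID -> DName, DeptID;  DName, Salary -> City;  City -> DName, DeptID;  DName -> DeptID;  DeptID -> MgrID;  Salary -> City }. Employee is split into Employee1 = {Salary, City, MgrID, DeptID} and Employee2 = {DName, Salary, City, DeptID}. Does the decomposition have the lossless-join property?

Common attributes: Employee1 ∩ Employee2 = {Salary, City, DeptID}.
Closure of {Salary, City, DeptID}: City → DName, DeptID applies, adding DName; DeptID → MgrID applies, adding MgrID. So (Salary, City, DeptID)⁺ = {DName, Salary, City, MgrID, DeptID}.
This closure contains every attribute of Employee1, so Employee1 ∩ Employee2 → Employee1. The join is lossless.

Yes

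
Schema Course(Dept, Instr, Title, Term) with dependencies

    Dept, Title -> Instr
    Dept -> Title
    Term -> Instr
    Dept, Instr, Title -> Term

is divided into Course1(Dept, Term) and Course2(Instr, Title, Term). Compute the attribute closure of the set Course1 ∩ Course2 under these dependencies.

Course1 ∩ Course2 = {Term}.
Term → Instr applies, adding Instr
Closure: {Instr, Term}.

Instr, Term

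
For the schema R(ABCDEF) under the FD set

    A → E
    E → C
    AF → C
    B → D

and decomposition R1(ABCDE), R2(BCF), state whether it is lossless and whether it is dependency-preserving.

lossy but dependency-preserving

Lossless test: (BC)⁺ = {BCD}, which is a superkey of neither fragment — lossy.
Dependency preservation: AF → C is not contained in any single fragment, but the restricted closure of its left-hand side across the fragments still reaches the right-hand side; the remaining FDs each lie inside some fragment. All dependencies are preserved.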